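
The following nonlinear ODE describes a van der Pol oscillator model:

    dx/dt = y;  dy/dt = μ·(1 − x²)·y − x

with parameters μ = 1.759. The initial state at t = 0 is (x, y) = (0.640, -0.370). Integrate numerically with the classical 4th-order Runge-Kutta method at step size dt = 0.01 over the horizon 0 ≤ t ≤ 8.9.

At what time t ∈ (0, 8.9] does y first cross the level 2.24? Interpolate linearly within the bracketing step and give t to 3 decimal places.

t = 4.069

t=0.000: state=(0.640, -0.370)
step 1 (dt=0.01): k1=(-0.370, -1.024), k2=(-0.375, -1.029), k3=(-0.375, -1.029), k4=(-0.380, -1.034); state += dt/6·(k1+2k2+2k3+k4)
t=0.010: state=(0.636, -0.380)
t=0.020: state=(0.632, -0.391)
t=0.030: state=(0.628, -0.401)
continuing one RK4 step at a time; state shown every 50 steps (Δt=0.5):
t=0.500: state=(0.297, -1.084)
t=1.000: state=(-0.569, -2.445)
t=1.500: state=(-1.668, -1.177)
t=2.000: state=(-1.809, 0.221)
t=2.500: state=(-1.627, 0.459)
t=3.000: state=(-1.358, 0.626)
t=3.500: state=(-0.973, 0.965)
t=4.000: state=(-0.287, 1.981)
t=4.060: state=(-0.162, 2.203)
next step: t=4.070: state=(-0.139, 2.243) — y has crossed 2.24
linear interpolation between t=4.060 (2.20345) and t=4.070 (2.24318) → t≈4.069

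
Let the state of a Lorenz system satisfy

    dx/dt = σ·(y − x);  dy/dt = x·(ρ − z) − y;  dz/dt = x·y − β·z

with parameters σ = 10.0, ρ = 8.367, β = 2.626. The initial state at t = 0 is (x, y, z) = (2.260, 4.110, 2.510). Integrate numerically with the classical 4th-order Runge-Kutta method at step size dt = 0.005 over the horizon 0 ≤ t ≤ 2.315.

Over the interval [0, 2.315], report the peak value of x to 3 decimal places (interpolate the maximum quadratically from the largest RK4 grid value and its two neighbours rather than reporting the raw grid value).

max x = 6.743

t=0.000: state=(2.260, 4.110, 2.510)
step 1 (dt=0.005): k1=(18.500, 9.127, 2.697), k2=(18.266, 9.359, 2.922), k3=(18.277, 9.354, 2.920), k4=(18.054, 9.581, 3.145); state += dt/6·(k1+2k2+2k3+k4)
t=0.005: state=(2.351, 4.157, 2.525)
t=0.010: state=(2.441, 4.206, 2.541)
t=0.015: state=(2.528, 4.257, 2.561)
continuing one RK4 step at a time; state shown every 20 steps (Δt=0.1):
t=0.100: state=(3.859, 5.352, 3.239)
t=0.200: state=(5.323, 6.721, 4.987)
t=0.300: state=(6.472, 7.249, 7.576)
t=0.400: state=(6.675, 6.264, 9.851)
t=0.500: state=(5.764, 4.488, 10.535)
t=0.600: state=(4.425, 3.151, 9.774)
t=0.700: state=(3.370, 2.564, 8.462)
t=0.800: state=(2.811, 2.481, 7.173)
t=0.900: state=(2.668, 2.694, 6.129)
t=1.000: state=(2.832, 3.123, 5.411)
t=1.100: state=(3.232, 3.734, 5.075)
t=1.200: state=(3.818, 4.476, 5.182)
t=1.300: state=(4.509, 5.206, 5.776)
t=1.400: state=(5.143, 5.675, 6.785)
t=1.500: state=(5.497, 5.643, 7.907)
t=1.600: state=(5.414, 5.115, 8.689)
t=1.700: state=(4.962, 4.402, 8.853)
t=1.800: state=(4.386, 3.833, 8.485)
t=1.900: state=(3.915, 3.542, 7.853)
t=2.000: state=(3.655, 3.509, 7.199)
t=2.100: state=(3.615, 3.674, 6.675)
t=2.200: state=(3.758, 3.977, 6.370)
t=2.300: state=(4.034, 4.354, 6.328)
t=2.315: state=(4.082, 4.412, 6.345)
largest grid value and its neighbours: x(0.360)=6.73972, x(0.365)=6.74254, x(0.370)=6.74222
parabola through these three points peaks at t≈0.367 with x≈6.74279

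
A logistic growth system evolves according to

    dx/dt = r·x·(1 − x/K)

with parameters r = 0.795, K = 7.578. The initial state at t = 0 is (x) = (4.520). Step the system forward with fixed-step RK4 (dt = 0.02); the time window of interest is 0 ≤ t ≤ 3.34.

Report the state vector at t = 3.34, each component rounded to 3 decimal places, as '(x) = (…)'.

t=0.000: state=(4.520)
step 1 (dt=0.02): k1=(1.450), k2=(1.448), k3=(1.448), k4=(1.446); state += dt/6·(k1+2k2+2k3+k4)
t=0.020: state=(4.549)
t=0.040: state=(4.578)
t=0.060: state=(4.607)
continuing one RK4 step at a time; state shown every 10 steps (Δt=0.2):
t=0.200: state=(4.805)
t=0.400: state=(5.078)
t=0.600: state=(5.337)
t=0.800: state=(5.580)
t=1.000: state=(5.805)
t=1.200: state=(6.011)
t=1.400: state=(6.200)
t=1.600: state=(6.370)
t=1.800: state=(6.523)
t=2.000: state=(6.659)
t=2.200: state=(6.780)
t=2.400: state=(6.887)
t=2.600: state=(6.980)
t=2.800: state=(7.062)
t=3.000: state=(7.134)
t=3.200: state=(7.196)
t=3.340: state=(7.234)

(x) = (7.234)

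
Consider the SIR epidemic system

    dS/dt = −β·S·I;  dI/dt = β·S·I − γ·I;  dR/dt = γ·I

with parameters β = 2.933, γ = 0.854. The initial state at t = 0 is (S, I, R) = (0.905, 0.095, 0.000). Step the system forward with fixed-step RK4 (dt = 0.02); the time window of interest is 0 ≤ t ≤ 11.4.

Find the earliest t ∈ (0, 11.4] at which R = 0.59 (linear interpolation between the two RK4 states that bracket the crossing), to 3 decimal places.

t=0.000: state=(0.905, 0.095, 0.000)
step 1 (dt=0.02): k1=(-0.252, 0.171, 0.081), k2=(-0.256, 0.173, 0.083), k3=(-0.256, 0.173, 0.083), k4=(-0.260, 0.176, 0.084); state += dt/6·(k1+2k2+2k3+k4)
t=0.020: state=(0.900, 0.098, 0.002)
t=0.040: state=(0.895, 0.102, 0.003)
t=0.060: state=(0.889, 0.106, 0.005)
continuing one RK4 step at a time; state shown every 25 steps (Δt=0.5):
t=0.500: state=(0.729, 0.208, 0.063)
t=1.000: state=(0.489, 0.332, 0.180)
t=1.500: state=(0.287, 0.379, 0.335)
t=2.000: state=(0.168, 0.342, 0.491)
t=2.360: state=(0.120, 0.292, 0.588)
next step: t=2.380: state=(0.118, 0.289, 0.593) — R has crossed 0.59
linear interpolation between t=2.360 (0.58821) and t=2.380 (0.59317) → t≈2.367

t = 2.367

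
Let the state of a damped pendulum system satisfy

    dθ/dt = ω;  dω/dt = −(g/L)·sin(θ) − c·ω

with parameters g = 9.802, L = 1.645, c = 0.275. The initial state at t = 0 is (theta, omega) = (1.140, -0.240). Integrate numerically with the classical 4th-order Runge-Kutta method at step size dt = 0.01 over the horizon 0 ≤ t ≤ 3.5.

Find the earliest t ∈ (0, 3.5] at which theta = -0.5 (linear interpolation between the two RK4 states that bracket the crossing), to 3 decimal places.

t=0.000: state=(1.140, -0.240)
step 1 (dt=0.01): k1=(-0.240, -5.348), k2=(-0.267, -5.338), k3=(-0.267, -5.338), k4=(-0.293, -5.327); state += dt/6·(k1+2k2+2k3+k4)
t=0.010: state=(1.137, -0.293)
t=0.020: state=(1.134, -0.347)
t=0.030: state=(1.130, -0.399)
continuing one RK4 step at a time; state shown every 20 steps (Δt=0.2):
t=0.200: state=(0.989, -1.249)
t=0.400: state=(0.655, -2.037)
t=0.600: state=(0.202, -2.410)
t=0.800: state=(-0.272, -2.235)
t=0.900: state=(-0.482, -1.956)
next step: t=0.910: state=(-0.502, -1.923) — theta has crossed -0.5
linear interpolation between t=0.900 (-0.48226) and t=0.910 (-0.50166) → t≈0.909

t = 0.909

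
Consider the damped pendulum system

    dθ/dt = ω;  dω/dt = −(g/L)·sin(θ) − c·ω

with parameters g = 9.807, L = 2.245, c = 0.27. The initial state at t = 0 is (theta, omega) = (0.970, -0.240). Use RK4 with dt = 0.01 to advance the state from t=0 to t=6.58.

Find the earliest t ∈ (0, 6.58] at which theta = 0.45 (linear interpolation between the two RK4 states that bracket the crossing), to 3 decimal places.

t=0.000: state=(0.970, -0.240)
step 1 (dt=0.01): k1=(-0.240, -3.539), k2=(-0.258, -3.531), k3=(-0.258, -3.531), k4=(-0.275, -3.523); state += dt/6·(k1+2k2+2k3+k4)
t=0.010: state=(0.967, -0.275)
t=0.020: state=(0.964, -0.310)
t=0.030: state=(0.961, -0.345)
continuing one RK4 step at a time; state shown every 25 steps (Δt=0.25):
t=0.250: state=(0.805, -1.053)
t=0.500: state=(0.464, -1.616)
next step: t=0.510: state=(0.448, -1.630) — theta has crossed 0.45
linear interpolation between t=0.500 (0.46433) and t=0.510 (0.44810) → t≈0.509

t = 0.509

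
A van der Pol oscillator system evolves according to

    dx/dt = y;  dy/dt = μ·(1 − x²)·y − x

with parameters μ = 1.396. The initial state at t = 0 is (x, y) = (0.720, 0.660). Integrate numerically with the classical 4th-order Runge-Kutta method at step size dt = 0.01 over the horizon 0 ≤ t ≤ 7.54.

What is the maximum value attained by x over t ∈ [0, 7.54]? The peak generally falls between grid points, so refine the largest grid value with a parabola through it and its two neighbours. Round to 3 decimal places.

t=0.000: state=(0.720, 0.660)
step 1 (dt=0.01): k1=(0.660, -0.276), k2=(0.659, -0.285), k3=(0.659, -0.285), k4=(0.657, -0.294); state += dt/6·(k1+2k2+2k3+k4)
t=0.010: state=(0.727, 0.657)
t=0.020: state=(0.733, 0.654)
t=0.030: state=(0.740, 0.651)
continuing one RK4 step at a time; state shown every 25 steps (Δt=0.25):
t=0.250: state=(0.872, 0.538)
t=0.500: state=(0.981, 0.326)
t=0.750: state=(1.032, 0.073)
t=1.000: state=(1.017, -0.184)
t=1.250: state=(0.940, -0.434)
t=1.500: state=(0.799, -0.701)
t=1.750: state=(0.584, -1.031)
t=2.000: state=(0.273, -1.492)
t=2.250: state=(-0.176, -2.122)
t=2.500: state=(-0.781, -2.630)
t=2.750: state=(-1.406, -2.155)
t=3.000: state=(-1.790, -0.910)
t=3.250: state=(-1.900, -0.074)
t=3.500: state=(-1.867, 0.282)
t=3.750: state=(-1.775, 0.439)
t=4.000: state=(-1.653, 0.537)
t=4.250: state=(-1.507, 0.628)
t=4.500: state=(-1.337, 0.741)
t=4.750: state=(-1.133, 0.900)
t=5.000: state=(-0.880, 1.146)
t=5.250: state=(-0.547, 1.551)
t=5.500: state=(-0.083, 2.204)
t=5.750: state=(0.568, 2.971)
t=6.000: state=(1.324, 2.795)
t=6.250: state=(1.843, 1.282)
t=6.500: state=(2.007, 0.175)
t=6.750: state=(1.989, -0.249)
t=7.000: state=(1.904, -0.407)
t=7.250: state=(1.791, -0.489)
t=7.500: state=(1.660, -0.559)
t=7.540: state=(1.637, -0.571)
largest grid value and its neighbours: x(6.560)=2.01290, x(6.570)=2.01309, x(6.580)=2.01308
parabola through these three points peaks at t≈6.574 with x≈2.01311

max x = 2.013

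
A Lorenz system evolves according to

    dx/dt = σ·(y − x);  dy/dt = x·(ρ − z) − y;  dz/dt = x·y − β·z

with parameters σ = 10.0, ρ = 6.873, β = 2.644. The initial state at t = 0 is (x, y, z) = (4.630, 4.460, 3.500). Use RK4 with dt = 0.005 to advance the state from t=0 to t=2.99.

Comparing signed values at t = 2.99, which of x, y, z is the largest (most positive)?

largest component: z

t=0.000: state=(4.630, 4.460, 3.500)
step 1 (dt=0.005): k1=(-1.700, 11.157, 11.396), k2=(-1.379, 10.983, 11.431), k3=(-1.391, 10.986, 11.432), k4=(-1.081, 10.814, 11.468); state += dt/6·(k1+2k2+2k3+k4)
t=0.005: state=(4.623, 4.515, 3.557)
t=0.010: state=(4.619, 4.568, 3.615)
t=0.015: state=(4.618, 4.620, 3.673)
continuing one RK4 step at a time; state shown every 20 steps (Δt=0.1):
t=0.100: state=(4.851, 5.269, 4.724)
t=0.200: state=(5.223, 5.473, 6.040)
t=0.300: state=(5.263, 5.080, 7.101)
t=0.400: state=(4.884, 4.346, 7.562)
t=0.500: state=(4.277, 3.647, 7.402)
t=0.600: state=(3.698, 3.194, 6.864)
t=0.700: state=(3.296, 3.001, 6.207)
t=0.800: state=(3.104, 3.012, 5.601)
t=0.900: state=(3.098, 3.172, 5.137)
t=1.000: state=(3.239, 3.440, 4.862)
t=1.100: state=(3.486, 3.771, 4.799)
t=1.200: state=(3.792, 4.110, 4.949)
t=1.300: state=(4.099, 4.383, 5.281)
t=1.400: state=(4.337, 4.518, 5.715)
t=1.500: state=(4.447, 4.481, 6.135)
t=1.600: state=(4.407, 4.298, 6.423)
t=1.700: state=(4.247, 4.048, 6.518)
t=1.800: state=(4.033, 3.815, 6.430)
t=1.900: state=(3.831, 3.654, 6.220)
t=2.000: state=(3.689, 3.586, 5.965)
t=2.100: state=(3.626, 3.602, 5.730)
t=2.200: state=(3.639, 3.686, 5.559)
t=2.300: state=(3.714, 3.812, 5.478)
t=2.400: state=(3.827, 3.950, 5.493)
t=2.500: state=(3.950, 4.069, 5.589)
t=2.600: state=(4.055, 4.143, 5.739)
t=2.700: state=(4.119, 4.158, 5.900)
t=2.800: state=(4.131, 4.117, 6.032)
t=2.900: state=(4.094, 4.038, 6.105)
t=2.990: state=(4.033, 3.956, 6.113)
compare at T: x=4.033, y=3.956, z=6.113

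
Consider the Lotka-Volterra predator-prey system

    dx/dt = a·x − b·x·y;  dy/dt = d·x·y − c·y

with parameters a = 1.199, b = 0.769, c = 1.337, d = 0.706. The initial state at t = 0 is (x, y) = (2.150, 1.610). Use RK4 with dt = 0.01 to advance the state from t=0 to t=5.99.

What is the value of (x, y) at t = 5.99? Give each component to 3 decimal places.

t=0.000: state=(2.150, 1.610)
step 1 (dt=0.01): k1=(-0.084, 0.291), k2=(-0.086, 0.291), k3=(-0.086, 0.291), k4=(-0.089, 0.291); state += dt/6·(k1+2k2+2k3+k4)
t=0.010: state=(2.149, 1.613)
t=0.020: state=(2.148, 1.616)
t=0.030: state=(2.147, 1.619)
continuing one RK4 step at a time; state shown every 20 steps (Δt=0.2):
t=0.200: state=(2.124, 1.667)
t=0.400: state=(2.081, 1.717)
t=0.600: state=(2.025, 1.756)
t=0.800: state=(1.960, 1.781)
t=1.000: state=(1.893, 1.789)
t=1.200: state=(1.828, 1.780)
t=1.400: state=(1.770, 1.756)
t=1.600: state=(1.721, 1.720)
t=1.800: state=(1.685, 1.674)
t=2.000: state=(1.662, 1.623)
t=2.200: state=(1.653, 1.569)
t=2.400: state=(1.657, 1.517)
t=2.600: state=(1.674, 1.468)
t=2.800: state=(1.703, 1.426)
t=3.000: state=(1.743, 1.392)
t=3.200: state=(1.792, 1.368)
t=3.400: state=(1.848, 1.353)
t=3.600: state=(1.908, 1.350)
t=3.800: state=(1.970, 1.359)
t=4.000: state=(2.028, 1.379)
t=4.200: state=(2.080, 1.411)
t=4.400: state=(2.122, 1.453)
t=4.600: state=(2.148, 1.504)
t=4.800: state=(2.157, 1.560)
t=5.000: state=(2.147, 1.619)
t=5.200: state=(2.118, 1.675)
t=5.400: state=(2.073, 1.723)
t=5.600: state=(2.015, 1.761)
t=5.800: state=(1.950, 1.783)
t=5.990: state=(1.886, 1.789)

(x, y) = (1.886, 1.789)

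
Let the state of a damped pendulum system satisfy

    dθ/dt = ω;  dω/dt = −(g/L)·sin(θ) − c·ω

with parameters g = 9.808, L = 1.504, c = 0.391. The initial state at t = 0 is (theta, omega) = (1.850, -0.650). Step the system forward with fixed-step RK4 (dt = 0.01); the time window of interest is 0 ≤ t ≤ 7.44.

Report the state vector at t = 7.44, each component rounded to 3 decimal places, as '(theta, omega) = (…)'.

t=0.000: state=(1.850, -0.650)
step 1 (dt=0.01): k1=(-0.650, -6.015), k2=(-0.680, -6.009), k3=(-0.680, -6.009), k4=(-0.710, -6.003); state += dt/6·(k1+2k2+2k3+k4)
t=0.010: state=(1.843, -0.710)
t=0.020: state=(1.836, -0.770)
t=0.030: state=(1.828, -0.830)
continuing one RK4 step at a time; state shown every 25 steps (Δt=0.25):
t=0.250: state=(1.502, -2.121)
t=0.500: state=(0.809, -3.328)
t=0.750: state=(-0.079, -3.551)
t=1.000: state=(-0.856, -2.500)
t=1.250: state=(-1.283, -0.888)
t=1.500: state=(-1.303, 0.701)
t=1.750: state=(-0.952, 2.048)
t=2.000: state=(-0.330, 2.784)
t=2.250: state=(0.352, 2.489)
t=2.500: state=(0.844, 1.357)
t=2.750: state=(1.009, -0.038)
t=3.000: state=(0.837, -1.294)
t=3.250: state=(0.401, -2.084)
t=3.500: state=(-0.138, -2.084)
t=3.750: state=(-0.576, -1.323)
t=4.000: state=(-0.770, -0.203)
t=4.250: state=(-0.682, 0.871)
t=4.500: state=(-0.365, 1.579)
t=4.750: state=(0.055, 1.667)
t=5.000: state=(0.416, 1.130)
t=5.250: state=(0.592, 0.249)
t=5.500: state=(0.541, -0.631)
t=5.750: state=(0.301, -1.219)
t=6.000: state=(-0.027, -1.316)
t=6.250: state=(-0.315, -0.913)
t=6.500: state=(-0.459, -0.220)
t=6.750: state=(-0.424, 0.485)
t=7.000: state=(-0.237, 0.955)
t=7.250: state=(0.020, 1.032)
t=7.440: state=(0.200, 0.822)

(theta, omega) = (0.200, 0.822)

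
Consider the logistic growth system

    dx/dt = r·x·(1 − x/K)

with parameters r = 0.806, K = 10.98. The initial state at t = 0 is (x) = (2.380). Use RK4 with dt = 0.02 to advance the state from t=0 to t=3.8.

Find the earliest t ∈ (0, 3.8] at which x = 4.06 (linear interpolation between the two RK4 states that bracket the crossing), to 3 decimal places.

t = 0.932

t=0.000: state=(2.380)
step 1 (dt=0.02): k1=(1.502), k2=(1.509), k3=(1.509), k4=(1.516); state += dt/6·(k1+2k2+2k3+k4)
t=0.020: state=(2.410)
t=0.040: state=(2.441)
t=0.060: state=(2.471)
continuing one RK4 step at a time; state shown every 10 steps (Δt=0.2):
t=0.200: state=(2.694)
t=0.400: state=(3.035)
t=0.600: state=(3.402)
t=0.800: state=(3.791)
t=0.920: state=(4.035)
next step: t=0.940: state=(4.076) — x has crossed 4.06
linear interpolation between t=0.920 (4.03468) and t=0.940 (4.07591) → t≈0.932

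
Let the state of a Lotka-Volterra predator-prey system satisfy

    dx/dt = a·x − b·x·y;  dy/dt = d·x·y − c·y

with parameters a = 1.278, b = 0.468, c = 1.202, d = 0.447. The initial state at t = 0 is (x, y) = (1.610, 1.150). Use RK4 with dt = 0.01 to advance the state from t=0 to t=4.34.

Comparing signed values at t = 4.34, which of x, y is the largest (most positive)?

t=0.000: state=(1.610, 1.150)
step 1 (dt=0.01): k1=(1.191, -0.555), k2=(1.198, -0.550), k3=(1.198, -0.550), k4=(1.204, -0.546); state += dt/6·(k1+2k2+2k3+k4)
t=0.010: state=(1.622, 1.144)
t=0.020: state=(1.634, 1.139)
t=0.030: state=(1.646, 1.134)
continuing one RK4 step at a time; state shown every 20 steps (Δt=0.2):
t=0.200: state=(1.875, 1.056)
t=0.400: state=(2.200, 0.996)
t=0.600: state=(2.592, 0.970)
t=0.800: state=(3.056, 0.981)
t=1.000: state=(3.592, 1.038)
t=1.200: state=(4.188, 1.155)
t=1.400: state=(4.811, 1.358)
t=1.600: state=(5.394, 1.686)
t=1.800: state=(5.818, 2.192)
t=2.000: state=(5.924, 2.922)
t=2.200: state=(5.577, 3.856)
t=2.400: state=(4.792, 4.833)
t=2.600: state=(3.790, 5.580)
t=2.800: state=(2.850, 5.896)
t=3.000: state=(2.124, 5.780)
t=3.200: state=(1.625, 5.366)
t=3.400: state=(1.303, 4.804)
t=3.600: state=(1.104, 4.203)
t=3.800: state=(0.988, 3.627)
t=4.000: state=(0.932, 3.107)
t=4.200: state=(0.919, 2.653)
t=4.340: state=(0.933, 2.375)
compare at T: x=0.933, y=2.375

largest component: y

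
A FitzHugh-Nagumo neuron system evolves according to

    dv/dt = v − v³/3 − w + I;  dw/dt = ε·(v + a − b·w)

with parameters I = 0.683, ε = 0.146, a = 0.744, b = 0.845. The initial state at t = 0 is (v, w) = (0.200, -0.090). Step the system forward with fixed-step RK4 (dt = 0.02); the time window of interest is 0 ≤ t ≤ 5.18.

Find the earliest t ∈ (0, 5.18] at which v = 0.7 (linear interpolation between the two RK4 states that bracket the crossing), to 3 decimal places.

t=0.000: state=(0.200, -0.090)
step 1 (dt=0.02): k1=(0.970, 0.149), k2=(0.978, 0.150), k3=(0.978, 0.150), k4=(0.986, 0.151); state += dt/6·(k1+2k2+2k3+k4)
t=0.020: state=(0.220, -0.087)
t=0.040: state=(0.239, -0.084)
t=0.060: state=(0.260, -0.081)
continuing one RK4 step at a time; state shown every 10 steps (Δt=0.2):
t=0.200: state=(0.410, -0.058)
t=0.400: state=(0.649, -0.020)
t=0.420: state=(0.675, -0.015)
next step: t=0.440: state=(0.700, -0.011) — v has crossed 0.7
linear interpolation between t=0.420 (0.67477) and t=0.440 (0.70028) → t≈0.440

t = 0.440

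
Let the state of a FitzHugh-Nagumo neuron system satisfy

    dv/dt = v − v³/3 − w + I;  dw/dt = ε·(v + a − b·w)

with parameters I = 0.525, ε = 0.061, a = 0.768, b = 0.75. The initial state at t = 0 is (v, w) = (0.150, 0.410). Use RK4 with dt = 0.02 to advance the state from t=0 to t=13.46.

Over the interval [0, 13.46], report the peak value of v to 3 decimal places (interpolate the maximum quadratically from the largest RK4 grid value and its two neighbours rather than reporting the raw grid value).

max v = 1.623

t=0.000: state=(0.150, 0.410)
step 1 (dt=0.02): k1=(0.264, 0.037), k2=(0.266, 0.037), k3=(0.266, 0.037), k4=(0.268, 0.038); state += dt/6·(k1+2k2+2k3+k4)
t=0.020: state=(0.155, 0.411)
t=0.040: state=(0.161, 0.412)
t=0.060: state=(0.166, 0.412)
continuing one RK4 step at a time; state shown every 25 steps (Δt=0.5):
t=0.500: state=(0.313, 0.431)
t=1.000: state=(0.553, 0.457)
t=1.500: state=(0.871, 0.491)
t=2.000: state=(1.205, 0.535)
t=2.500: state=(1.453, 0.586)
t=3.000: state=(1.579, 0.642)
t=3.500: state=(1.620, 0.699)
t=4.000: state=(1.619, 0.755)
t=4.500: state=(1.599, 0.810)
t=5.000: state=(1.572, 0.863)
t=5.500: state=(1.540, 0.913)
t=6.000: state=(1.506, 0.962)
t=6.500: state=(1.471, 1.008)
t=7.000: state=(1.434, 1.052)
t=7.500: state=(1.395, 1.094)
t=8.000: state=(1.355, 1.134)
t=8.500: state=(1.312, 1.172)
t=9.000: state=(1.267, 1.207)
t=9.500: state=(1.219, 1.241)
t=10.000: state=(1.166, 1.272)
t=10.500: state=(1.109, 1.300)
t=11.000: state=(1.045, 1.327)
t=11.500: state=(0.971, 1.350)
t=12.000: state=(0.884, 1.371)
t=12.500: state=(0.776, 1.388)
t=13.000: state=(0.636, 1.401)
t=13.460: state=(0.458, 1.409)
largest grid value and its neighbours: v(3.700)=1.62286, v(3.720)=1.62286, v(3.740)=1.62282
parabola through these three points peaks at t≈3.713 with v≈1.62287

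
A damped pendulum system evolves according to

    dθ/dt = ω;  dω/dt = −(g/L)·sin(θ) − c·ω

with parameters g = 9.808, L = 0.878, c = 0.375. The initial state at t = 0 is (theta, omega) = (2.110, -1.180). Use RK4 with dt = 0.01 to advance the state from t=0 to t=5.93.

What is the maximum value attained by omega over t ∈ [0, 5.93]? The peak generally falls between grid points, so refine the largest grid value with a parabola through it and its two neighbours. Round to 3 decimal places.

max omega = 4.439

t=0.000: state=(2.110, -1.180)
step 1 (dt=0.01): k1=(-1.180, -9.143), k2=(-1.226, -9.160), k3=(-1.226, -9.161), k4=(-1.272, -9.179); state += dt/6·(k1+2k2+2k3+k4)
t=0.010: state=(2.098, -1.272)
t=0.020: state=(2.085, -1.364)
t=0.030: state=(2.070, -1.456)
continuing one RK4 step at a time; state shown every 20 steps (Δt=0.2):
t=0.200: state=(1.685, -3.097)
t=0.400: state=(0.876, -4.894)
t=0.600: state=(-0.174, -5.245)
t=0.800: state=(-1.082, -3.588)
t=1.000: state=(-1.566, -1.241)
t=1.200: state=(-1.587, 0.998)
t=1.400: state=(-1.179, 3.037)
t=1.600: state=(-0.419, 4.349)
t=1.800: state=(0.445, 3.983)
t=2.000: state=(1.076, 2.183)
t=2.200: state=(1.295, 0.006)
t=2.400: state=(1.089, -2.015)
t=2.600: state=(0.528, -3.436)
t=2.800: state=(-0.195, -3.530)
t=3.000: state=(-0.788, -2.226)
t=3.200: state=(-1.046, -0.318)
t=3.400: state=(-0.920, 1.530)
t=3.600: state=(-0.471, 2.817)
t=3.800: state=(0.130, 2.971)
t=4.000: state=(0.635, 1.920)
t=4.200: state=(0.859, 0.277)
t=4.400: state=(0.749, -1.330)
t=4.600: state=(0.363, -2.391)
t=4.800: state=(-0.140, -2.450)
t=5.000: state=(-0.549, -1.515)
t=5.200: state=(-0.713, -0.093)
t=5.400: state=(-0.592, 1.257)
t=5.600: state=(-0.247, 2.060)
t=5.800: state=(0.173, 1.983)
t=5.930: state=(0.401, 1.480)
largest grid value and its neighbours: omega(1.650)=4.43578, omega(1.660)=4.43879, omega(1.670)=4.43690
parabola through these three points peaks at t≈1.661 with omega≈4.43882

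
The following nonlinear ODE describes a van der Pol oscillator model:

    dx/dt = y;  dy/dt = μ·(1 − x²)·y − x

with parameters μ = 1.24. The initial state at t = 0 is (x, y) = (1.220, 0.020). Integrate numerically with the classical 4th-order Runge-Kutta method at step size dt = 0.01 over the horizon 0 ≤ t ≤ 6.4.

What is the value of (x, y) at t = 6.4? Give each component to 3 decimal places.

t=0.000: state=(1.220, 0.020)
step 1 (dt=0.01): k1=(0.020, -1.232), k2=(0.014, -1.228), k3=(0.014, -1.228), k4=(0.008, -1.225); state += dt/6·(k1+2k2+2k3+k4)
t=0.010: state=(1.220, 0.008)
t=0.020: state=(1.220, -0.004)
t=0.030: state=(1.220, -0.017)
continuing one RK4 step at a time; state shown every 25 steps (Δt=0.25):
t=0.250: state=(1.188, -0.265)
t=0.500: state=(1.091, -0.515)
t=0.750: state=(0.931, -0.764)
t=1.000: state=(0.705, -1.062)
t=1.250: state=(0.391, -1.470)
t=1.500: state=(-0.044, -2.030)
t=1.750: state=(-0.624, -2.569)
t=2.000: state=(-1.268, -2.388)
t=2.250: state=(-1.735, -1.271)
t=2.500: state=(-1.917, -0.280)
t=2.750: state=(-1.918, 0.205)
t=3.000: state=(-1.837, 0.421)
t=3.250: state=(-1.716, 0.541)
t=3.500: state=(-1.568, 0.641)
t=3.750: state=(-1.394, 0.754)
t=4.000: state=(-1.187, 0.906)
t=4.250: state=(-0.935, 1.132)
t=4.500: state=(-0.611, 1.485)
t=4.750: state=(-0.176, 2.034)
t=5.000: state=(0.418, 2.711)
t=5.250: state=(1.135, 2.832)
t=5.500: state=(1.721, 1.694)
t=5.750: state=(1.977, 0.455)
t=6.000: state=(2.004, -0.146)
t=6.250: state=(1.933, -0.387)
t=6.400: state=(1.869, -0.464)

(x, y) = (1.869, -0.464)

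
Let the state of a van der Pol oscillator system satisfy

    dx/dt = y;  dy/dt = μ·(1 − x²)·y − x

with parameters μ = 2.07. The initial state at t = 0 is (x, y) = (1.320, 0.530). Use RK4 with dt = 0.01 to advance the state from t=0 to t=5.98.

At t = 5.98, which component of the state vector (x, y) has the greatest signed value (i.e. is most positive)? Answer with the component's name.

t=0.000: state=(1.320, 0.530)
step 1 (dt=0.01): k1=(0.530, -2.134), k2=(0.519, -2.128), k3=(0.519, -2.128), k4=(0.509, -2.121); state += dt/6·(k1+2k2+2k3+k4)
t=0.010: state=(1.325, 0.509)
t=0.020: state=(1.330, 0.488)
t=0.030: state=(1.335, 0.467)
continuing one RK4 step at a time; state shown every 20 steps (Δt=0.2):
t=0.200: state=(1.386, 0.145)
t=0.400: state=(1.385, -0.132)
t=0.600: state=(1.339, -0.323)
t=0.800: state=(1.259, -0.470)
t=1.000: state=(1.151, -0.610)
t=1.200: state=(1.013, -0.778)
t=1.400: state=(0.836, -1.016)
t=1.600: state=(0.598, -1.398)
t=1.800: state=(0.259, -2.052)
t=2.000: state=(-0.250, -3.086)
t=2.200: state=(-0.962, -3.838)
t=2.400: state=(-1.638, -2.556)
t=2.600: state=(-1.952, -0.742)
t=2.800: state=(-2.010, 0.012)
t=3.000: state=(-1.981, 0.233)
t=3.200: state=(-1.927, 0.304)
t=3.400: state=(-1.862, 0.338)
t=3.600: state=(-1.792, 0.364)
t=3.800: state=(-1.717, 0.390)
t=4.000: state=(-1.635, 0.422)
t=4.200: state=(-1.547, 0.461)
t=4.400: state=(-1.451, 0.510)
t=4.600: state=(-1.342, 0.577)
t=4.800: state=(-1.218, 0.669)
t=5.000: state=(-1.072, 0.803)
t=5.200: state=(-0.892, 1.013)
t=5.400: state=(-0.658, 1.361)
t=5.600: state=(-0.331, 1.967)
t=5.800: state=(0.156, 2.968)
t=5.980: state=(0.779, 3.852)
compare at T: x=0.779, y=3.852

largest component: y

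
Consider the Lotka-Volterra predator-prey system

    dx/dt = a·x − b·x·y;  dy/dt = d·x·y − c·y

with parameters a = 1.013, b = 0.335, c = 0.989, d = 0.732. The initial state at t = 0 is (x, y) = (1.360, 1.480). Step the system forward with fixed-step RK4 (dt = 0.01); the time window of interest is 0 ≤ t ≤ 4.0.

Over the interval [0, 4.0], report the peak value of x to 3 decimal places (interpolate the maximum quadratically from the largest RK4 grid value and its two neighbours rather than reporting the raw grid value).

t=0.000: state=(1.360, 1.480)
step 1 (dt=0.01): k1=(0.703, 0.010), k2=(0.705, 0.013), k3=(0.705, 0.013), k4=(0.707, 0.017); state += dt/6·(k1+2k2+2k3+k4)
t=0.010: state=(1.367, 1.480)
t=0.020: state=(1.374, 1.480)
t=0.030: state=(1.381, 1.481)
continuing one RK4 step at a time; state shown every 20 steps (Δt=0.2):
t=0.200: state=(1.508, 1.498)
t=0.400: state=(1.667, 1.550)
t=0.600: state=(1.835, 1.644)
t=0.800: state=(2.004, 1.786)
t=1.000: state=(2.163, 1.989)
t=1.200: state=(2.298, 2.263)
t=1.400: state=(2.391, 2.619)
t=1.600: state=(2.422, 3.059)
t=1.800: state=(2.376, 3.570)
t=2.000: state=(2.249, 4.113)
t=2.200: state=(2.054, 4.628)
t=2.400: state=(1.818, 5.044)
t=2.600: state=(1.573, 5.304)
t=2.800: state=(1.345, 5.386)
t=3.000: state=(1.150, 5.303)
t=3.200: state=(0.994, 5.088)
t=3.400: state=(0.874, 4.785)
t=3.600: state=(0.786, 4.432)
t=3.800: state=(0.724, 4.060)
t=4.000: state=(0.684, 3.692)
largest grid value and its neighbours: x(1.580)=2.42186, x(1.590)=2.42187, x(1.600)=2.42168
parabola through these three points peaks at t≈1.585 with x≈2.42189

max x = 2.422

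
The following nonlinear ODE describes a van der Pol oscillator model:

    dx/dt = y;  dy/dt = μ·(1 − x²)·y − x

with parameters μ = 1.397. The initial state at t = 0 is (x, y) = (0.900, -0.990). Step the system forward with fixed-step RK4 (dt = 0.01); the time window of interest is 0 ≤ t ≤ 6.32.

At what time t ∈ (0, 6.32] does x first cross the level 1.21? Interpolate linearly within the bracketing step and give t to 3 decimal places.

t=0.000: state=(0.900, -0.990)
step 1 (dt=0.01): k1=(-0.990, -1.163), k2=(-0.996, -1.172), k3=(-0.996, -1.172), k4=(-1.002, -1.181); state += dt/6·(k1+2k2+2k3+k4)
t=0.010: state=(0.890, -1.002)
t=0.020: state=(0.880, -1.014)
t=0.030: state=(0.870, -1.026)
continuing one RK4 step at a time; state shown every 25 steps (Δt=0.25):
t=0.250: state=(0.611, -1.352)
t=0.500: state=(0.207, -1.919)
t=0.750: state=(-0.366, -2.677)
t=1.000: state=(-1.092, -2.926)
t=1.250: state=(-1.699, -1.741)
t=1.500: state=(-1.956, -0.434)
t=1.750: state=(-1.979, 0.153)
t=2.000: state=(-1.910, 0.370)
t=2.250: state=(-1.804, 0.471)
t=2.500: state=(-1.676, 0.546)
t=2.750: state=(-1.530, 0.626)
t=3.000: state=(-1.361, 0.730)
t=3.250: state=(-1.161, 0.881)
t=3.500: state=(-0.914, 1.113)
t=3.750: state=(-0.592, 1.494)
t=4.000: state=(-0.147, 2.117)
t=4.250: state=(0.482, 2.904)
t=4.480: state=(1.183, 2.973)
next step: t=4.490: state=(1.212, 2.943) — x has crossed 1.21
linear interpolation between t=4.480 (1.18289) and t=4.490 (1.21248) → t≈4.489

t = 4.489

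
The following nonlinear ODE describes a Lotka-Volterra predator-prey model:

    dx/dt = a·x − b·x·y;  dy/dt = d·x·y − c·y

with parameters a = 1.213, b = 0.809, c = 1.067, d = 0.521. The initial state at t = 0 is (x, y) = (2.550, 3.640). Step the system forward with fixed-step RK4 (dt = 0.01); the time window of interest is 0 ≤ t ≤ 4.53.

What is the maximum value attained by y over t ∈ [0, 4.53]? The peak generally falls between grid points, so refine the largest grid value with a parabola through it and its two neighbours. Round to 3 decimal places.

t=0.000: state=(2.550, 3.640)
step 1 (dt=0.01): k1=(-4.416, 0.952), k2=(-4.387, 0.911), k3=(-4.387, 0.912), k4=(-4.358, 0.871); state += dt/6·(k1+2k2+2k3+k4)
t=0.010: state=(2.506, 3.649)
t=0.020: state=(2.463, 3.657)
t=0.030: state=(2.420, 3.665)
continuing one RK4 step at a time; state shown every 20 steps (Δt=0.2):
t=0.200: state=(1.791, 3.679)
t=0.400: state=(1.276, 3.480)
t=0.600: state=(0.950, 3.153)
t=0.800: state=(0.749, 2.780)
t=1.000: state=(0.628, 2.412)
t=1.200: state=(0.557, 2.071)
t=1.400: state=(0.520, 1.769)
t=1.600: state=(0.509, 1.508)
t=1.800: state=(0.518, 1.285)
t=2.000: state=(0.545, 1.097)
t=2.200: state=(0.589, 0.940)
t=2.400: state=(0.652, 0.810)
t=2.600: state=(0.735, 0.703)
t=2.800: state=(0.842, 0.616)
t=3.000: state=(0.977, 0.547)
t=3.200: state=(1.145, 0.494)
t=3.400: state=(1.352, 0.454)
t=3.600: state=(1.605, 0.428)
t=3.800: state=(1.912, 0.415)
t=4.000: state=(2.278, 0.417)
t=4.200: state=(2.711, 0.436)
t=4.400: state=(3.210, 0.480)
t=4.530: state=(3.565, 0.525)
largest grid value and its neighbours: y(0.110)=3.69702, y(0.120)=3.69768, y(0.130)=3.69763
parabola through these three points peaks at t≈0.124 with y≈3.69775

max y = 3.698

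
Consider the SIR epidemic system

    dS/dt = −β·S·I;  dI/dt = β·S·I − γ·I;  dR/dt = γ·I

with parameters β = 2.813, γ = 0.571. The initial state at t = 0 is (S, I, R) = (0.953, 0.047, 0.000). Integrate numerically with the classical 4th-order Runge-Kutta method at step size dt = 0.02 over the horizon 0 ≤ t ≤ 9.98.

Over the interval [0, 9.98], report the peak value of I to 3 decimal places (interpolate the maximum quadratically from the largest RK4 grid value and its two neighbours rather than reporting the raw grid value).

max I = 0.483

t=0.000: state=(0.953, 0.047, 0.000)
step 1 (dt=0.02): k1=(-0.126, 0.099, 0.027), k2=(-0.128, 0.101, 0.027), k3=(-0.129, 0.101, 0.027), k4=(-0.131, 0.103, 0.028); state += dt/6·(k1+2k2+2k3+k4)
t=0.020: state=(0.950, 0.049, 0.001)
t=0.040: state=(0.948, 0.051, 0.001)
t=0.060: state=(0.945, 0.053, 0.002)
continuing one RK4 step at a time; state shown every 25 steps (Δt=0.5):
t=0.500: state=(0.850, 0.127, 0.023)
t=1.000: state=(0.645, 0.276, 0.079)
t=1.500: state=(0.390, 0.429, 0.181)
t=2.000: state=(0.203, 0.483, 0.314)
t=2.500: state=(0.105, 0.447, 0.448)
t=3.000: state=(0.059, 0.375, 0.566)
t=3.500: state=(0.036, 0.301, 0.663)
t=4.000: state=(0.025, 0.236, 0.739)
t=4.500: state=(0.019, 0.183, 0.798)
t=5.000: state=(0.015, 0.141, 0.844)
t=5.500: state=(0.013, 0.108, 0.880)
t=6.000: state=(0.011, 0.082, 0.907)
t=6.500: state=(0.010, 0.063, 0.927)
t=7.000: state=(0.009, 0.048, 0.943)
t=7.500: state=(0.009, 0.036, 0.955)
t=8.000: state=(0.008, 0.028, 0.964)
t=8.500: state=(0.008, 0.021, 0.971)
t=9.000: state=(0.008, 0.016, 0.976)
t=9.500: state=(0.008, 0.012, 0.980)
t=9.980: state=(0.008, 0.009, 0.983)
largest grid value and its neighbours: I(1.980)=0.48303, I(2.000)=0.48310, I(2.020)=0.48302
parabola through these three points peaks at t≈1.999 with I≈0.48310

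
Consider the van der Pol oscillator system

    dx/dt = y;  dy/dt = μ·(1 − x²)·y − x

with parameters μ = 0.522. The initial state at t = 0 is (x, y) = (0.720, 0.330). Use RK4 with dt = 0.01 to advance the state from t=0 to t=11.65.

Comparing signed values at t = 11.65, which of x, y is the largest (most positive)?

largest component: y

t=0.000: state=(0.720, 0.330)
step 1 (dt=0.01): k1=(0.330, -0.637), k2=(0.327, -0.640), k3=(0.327, -0.640), k4=(0.324, -0.643); state += dt/6·(k1+2k2+2k3+k4)
t=0.010: state=(0.723, 0.324)
t=0.020: state=(0.726, 0.317)
t=0.030: state=(0.730, 0.311)
continuing one RK4 step at a time; state shown every 50 steps (Δt=0.5):
t=0.500: state=(0.796, -0.040)
t=1.000: state=(0.675, -0.445)
t=1.500: state=(0.354, -0.832)
t=2.000: state=(-0.146, -1.143)
t=2.500: state=(-0.741, -1.163)
t=3.000: state=(-1.218, -0.667)
t=3.500: state=(-1.372, 0.049)
t=4.000: state=(-1.192, 0.642)
t=4.500: state=(-0.744, 1.148)
t=5.000: state=(-0.043, 1.649)
t=5.500: state=(0.853, 1.810)
t=6.000: state=(1.588, 0.977)
t=6.500: state=(1.794, -0.091)
t=7.000: state=(1.573, -0.735)
t=7.500: state=(1.087, -1.209)
t=8.000: state=(0.352, -1.748)
t=8.500: state=(-0.646, -2.150)
t=9.000: state=(-1.596, -1.409)
t=9.500: state=(-1.955, -0.089)
t=10.000: state=(-1.792, 0.650)
t=10.500: state=(-1.351, 1.103)
t=11.000: state=(-0.681, 1.597)
t=11.500: state=(0.261, 2.147)
t=11.650: state=(0.590, 2.223)
compare at T: x=0.590, y=2.223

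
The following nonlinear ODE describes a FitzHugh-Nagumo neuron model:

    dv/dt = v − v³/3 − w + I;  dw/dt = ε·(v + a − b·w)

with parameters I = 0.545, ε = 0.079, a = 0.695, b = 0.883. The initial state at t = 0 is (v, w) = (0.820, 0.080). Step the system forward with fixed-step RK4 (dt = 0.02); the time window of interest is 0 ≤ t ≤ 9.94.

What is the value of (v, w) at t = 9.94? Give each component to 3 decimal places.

t=0.000: state=(0.820, 0.080)
step 1 (dt=0.02): k1=(1.101, 0.114), k2=(1.104, 0.115), k3=(1.104, 0.115), k4=(1.106, 0.116); state += dt/6·(k1+2k2+2k3+k4)
t=0.020: state=(0.842, 0.082)
t=0.040: state=(0.864, 0.085)
t=0.060: state=(0.886, 0.087)
continuing one RK4 step at a time; state shown every 25 steps (Δt=0.5):
t=0.500: state=(1.352, 0.147)
t=1.000: state=(1.685, 0.229)
t=1.500: state=(1.798, 0.316)
t=2.000: state=(1.809, 0.402)
t=2.500: state=(1.788, 0.485)
t=3.000: state=(1.756, 0.564)
t=3.500: state=(1.721, 0.639)
t=4.000: state=(1.684, 0.711)
t=4.500: state=(1.647, 0.778)
t=5.000: state=(1.609, 0.841)
t=5.500: state=(1.571, 0.901)
t=6.000: state=(1.532, 0.958)
t=6.500: state=(1.492, 1.010)
t=7.000: state=(1.451, 1.060)
t=7.500: state=(1.409, 1.106)
t=8.000: state=(1.366, 1.149)
t=8.500: state=(1.321, 1.189)
t=9.000: state=(1.275, 1.225)
t=9.500: state=(1.225, 1.259)
t=9.940: state=(1.179, 1.286)

(v, w) = (1.179, 1.286)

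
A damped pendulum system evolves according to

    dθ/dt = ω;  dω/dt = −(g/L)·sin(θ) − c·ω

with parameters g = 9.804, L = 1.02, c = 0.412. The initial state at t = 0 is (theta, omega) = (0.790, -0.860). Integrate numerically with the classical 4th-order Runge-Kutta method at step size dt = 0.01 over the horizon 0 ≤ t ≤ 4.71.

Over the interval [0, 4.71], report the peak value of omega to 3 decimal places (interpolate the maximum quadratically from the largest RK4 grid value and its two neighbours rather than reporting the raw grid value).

max omega = 1.855

t=0.000: state=(0.790, -0.860)
step 1 (dt=0.01): k1=(-0.860, -6.473), k2=(-0.892, -6.431), k3=(-0.892, -6.430), k4=(-0.924, -6.386); state += dt/6·(k1+2k2+2k3+k4)
t=0.010: state=(0.781, -0.924)
t=0.020: state=(0.772, -0.988)
t=0.030: state=(0.761, -1.050)
continuing one RK4 step at a time; state shown every 20 steps (Δt=0.2):
t=0.200: state=(0.503, -1.923)
t=0.400: state=(0.068, -2.291)
t=0.600: state=(-0.357, -1.827)
t=0.800: state=(-0.624, -0.784)
t=1.000: state=(-0.661, 0.413)
t=1.200: state=(-0.473, 1.393)
t=1.400: state=(-0.139, 1.846)
t=1.600: state=(0.219, 1.615)
t=1.800: state=(0.471, 0.840)
t=2.000: state=(0.540, -0.147)
t=2.200: state=(0.420, -1.010)
t=2.400: state=(0.164, -1.470)
t=2.600: state=(-0.130, -1.378)
t=2.800: state=(-0.355, -0.806)
t=3.000: state=(-0.438, -0.007)
t=3.200: state=(-0.362, 0.732)
t=3.400: state=(-0.165, 1.165)
t=3.600: state=(0.074, 1.153)
t=3.800: state=(0.268, 0.733)
t=4.000: state=(0.352, 0.092)
t=4.200: state=(0.306, -0.530)
t=4.400: state=(0.156, -0.920)
t=4.600: state=(-0.038, -0.955)
t=4.710: state=(-0.136, -0.821)
largest grid value and its neighbours: omega(1.420)=1.85366, omega(1.430)=1.85489, omega(1.440)=1.85434
parabola through these three points peaks at t≈1.432 with omega≈1.85492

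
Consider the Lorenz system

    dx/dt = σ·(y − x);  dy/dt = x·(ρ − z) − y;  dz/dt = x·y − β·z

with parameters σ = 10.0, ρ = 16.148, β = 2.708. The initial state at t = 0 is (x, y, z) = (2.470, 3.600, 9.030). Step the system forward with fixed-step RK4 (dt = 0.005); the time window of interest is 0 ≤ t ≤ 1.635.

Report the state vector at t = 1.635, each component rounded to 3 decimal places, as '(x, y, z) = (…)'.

(x, y, z) = (3.664, 3.630, 12.674)

t=0.000: state=(2.470, 3.600, 9.030)
step 1 (dt=0.005): k1=(11.300, 13.981, -15.561), k2=(11.367, 14.245, -15.267), k3=(11.372, 14.243, -15.267), k4=(11.444, 14.508, -14.970); state += dt/6·(k1+2k2+2k3+k4)
t=0.005: state=(2.527, 3.671, 8.954)
t=0.010: state=(2.584, 3.745, 8.880)
t=0.015: state=(2.643, 3.822, 8.810)
continuing one RK4 step at a time; state shown every 20 steps (Δt=0.1):
t=0.100: state=(3.843, 5.549, 8.151)
t=0.200: state=(5.980, 8.535, 9.281)
t=0.300: state=(8.647, 11.083, 13.626)
t=0.400: state=(9.882, 9.500, 19.319)
t=0.500: state=(7.939, 4.930, 20.447)
t=0.600: state=(5.016, 2.575, 17.568)
t=0.700: state=(3.342, 2.405, 14.237)
t=0.800: state=(2.987, 3.141, 11.593)
t=0.900: state=(3.557, 4.528, 9.922)
t=1.000: state=(4.927, 6.694, 9.652)
t=1.100: state=(7.002, 9.259, 11.614)
t=1.200: state=(8.937, 10.188, 15.971)
t=1.300: state=(8.919, 7.583, 19.454)
t=1.400: state=(6.801, 4.341, 18.881)
t=1.500: state=(4.695, 3.123, 16.163)
t=1.600: state=(3.736, 3.353, 13.462)
t=1.635: state=(3.664, 3.630, 12.674)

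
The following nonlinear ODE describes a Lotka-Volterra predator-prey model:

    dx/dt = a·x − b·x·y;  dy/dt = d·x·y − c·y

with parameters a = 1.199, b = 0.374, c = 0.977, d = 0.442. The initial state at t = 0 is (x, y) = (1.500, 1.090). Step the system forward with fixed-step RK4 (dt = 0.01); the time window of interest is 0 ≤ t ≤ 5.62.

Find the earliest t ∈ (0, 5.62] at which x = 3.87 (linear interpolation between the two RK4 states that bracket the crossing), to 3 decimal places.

t=0.000: state=(1.500, 1.090)
step 1 (dt=0.01): k1=(1.187, -0.342), k2=(1.193, -0.339), k3=(1.193, -0.339), k4=(1.198, -0.335); state += dt/6·(k1+2k2+2k3+k4)
t=0.010: state=(1.512, 1.087)
t=0.020: state=(1.524, 1.083)
t=0.030: state=(1.536, 1.080)
continuing one RK4 step at a time; state shown every 20 steps (Δt=0.2):
t=0.200: state=(1.761, 1.035)
t=0.400: state=(2.074, 1.008)
t=0.600: state=(2.445, 1.012)
t=0.800: state=(2.877, 1.053)
t=1.000: state=(3.370, 1.141)
t=1.180: state=(3.856, 1.275)
next step: t=1.190: state=(3.884, 1.285) — x has crossed 3.87
linear interpolation between t=1.180 (3.85626) and t=1.190 (3.88413) → t≈1.185

t = 1.185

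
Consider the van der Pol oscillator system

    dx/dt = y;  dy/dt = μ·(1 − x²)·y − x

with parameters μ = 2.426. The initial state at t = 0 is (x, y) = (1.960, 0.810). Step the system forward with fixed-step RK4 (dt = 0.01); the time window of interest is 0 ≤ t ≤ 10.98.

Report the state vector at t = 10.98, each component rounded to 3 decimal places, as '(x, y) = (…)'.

(x, y) = (0.946, -0.897)

t=0.000: state=(1.960, 0.810)
step 1 (dt=0.01): k1=(0.810, -7.544), k2=(0.772, -7.318), k3=(0.773, -7.324), k4=(0.737, -7.101); state += dt/6·(k1+2k2+2k3+k4)
t=0.010: state=(1.968, 0.737)
t=0.020: state=(1.975, 0.668)
t=0.030: state=(1.981, 0.603)
continuing one RK4 step at a time; state shown every 50 steps (Δt=0.5):
t=0.500: state=(1.968, -0.248)
t=1.000: state=(1.827, -0.307)
t=1.500: state=(1.662, -0.359)
t=2.000: state=(1.463, -0.445)
t=2.500: state=(1.202, -0.621)
t=3.000: state=(0.792, -1.122)
t=3.500: state=(-0.177, -3.263)
t=4.000: state=(-1.898, -1.350)
t=4.500: state=(-1.985, 0.231)
t=5.000: state=(-1.847, 0.301)
t=5.500: state=(-1.685, 0.350)
t=6.000: state=(-1.492, 0.430)
t=6.500: state=(-1.243, 0.588)
t=7.000: state=(-0.863, 1.012)
t=7.500: state=(-0.025, 2.783)
t=8.000: state=(1.782, 2.144)
t=8.500: state=(1.999, -0.203)
t=9.000: state=(1.867, -0.295)
t=9.500: state=(1.709, -0.343)
t=10.000: state=(1.520, -0.417)
t=10.500: state=(1.281, -0.559)
t=10.980: state=(0.946, -0.897)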